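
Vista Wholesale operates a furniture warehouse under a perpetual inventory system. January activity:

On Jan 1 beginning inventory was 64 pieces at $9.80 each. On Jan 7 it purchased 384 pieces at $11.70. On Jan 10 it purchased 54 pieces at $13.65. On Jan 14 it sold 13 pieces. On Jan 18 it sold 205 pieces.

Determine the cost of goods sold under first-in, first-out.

Jan 14, 13 sold [FIFO — oldest first]: 13 @ $9.80 = $127.40
Jan 18, 205 sold [FIFO — oldest first]: 51 @ $9.80 + 154 @ $11.70 = $2,301.60
Total COGS = $127.40 + $2,301.60 = $2,429.00
Ending inventory: 230 @ $11.70 + 54 @ $13.65 = $3,428.10

COGS = $2,429.00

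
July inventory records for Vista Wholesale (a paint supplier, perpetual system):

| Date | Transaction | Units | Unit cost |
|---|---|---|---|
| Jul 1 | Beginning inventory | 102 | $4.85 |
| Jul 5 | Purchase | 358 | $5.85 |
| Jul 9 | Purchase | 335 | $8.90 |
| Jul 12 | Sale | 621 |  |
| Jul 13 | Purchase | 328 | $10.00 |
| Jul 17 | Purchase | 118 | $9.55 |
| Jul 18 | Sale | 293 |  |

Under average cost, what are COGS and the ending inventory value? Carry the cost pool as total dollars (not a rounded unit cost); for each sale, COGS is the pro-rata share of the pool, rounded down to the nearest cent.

After Jul 1: 102 on hand, pool $494.70 (≈ $4.8500 each)
After Jul 5: 460 on hand, pool $2,589.00 (≈ $5.6283 each)
After Jul 9: 795 on hand, pool $5,570.50 (≈ $7.0069 each)
Jul 12, sell 621: 621/795 × $5,570.50 → $4,351.29
After Jul 13: 502 on hand, pool $4,499.21 (≈ $8.9626 each)
After Jul 17: 620 on hand, pool $5,626.11 (≈ $9.0744 each)
Jul 18, sell 293: 293/620 × $5,626.11 → $2,658.79
Total COGS = $4,351.29 + $2,658.79 = $7,010.08
Ending inventory (cost pool remaining) = $2,967.32

COGS = $7,010.08; ending inventory = $2,967.32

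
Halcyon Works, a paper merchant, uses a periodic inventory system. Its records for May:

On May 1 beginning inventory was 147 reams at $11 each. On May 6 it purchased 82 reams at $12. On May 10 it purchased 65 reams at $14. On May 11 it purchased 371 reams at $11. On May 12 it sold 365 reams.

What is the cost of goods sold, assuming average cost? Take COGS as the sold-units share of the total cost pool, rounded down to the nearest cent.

May 12, sell 365: 365/665 × $7,592.00 → $4,167.03
Ending inventory (cost pool remaining) = $3,424.97
Check: goods available $7,592.00 = COGS $4,167.03 + ending $3,424.97

COGS = $4,167.03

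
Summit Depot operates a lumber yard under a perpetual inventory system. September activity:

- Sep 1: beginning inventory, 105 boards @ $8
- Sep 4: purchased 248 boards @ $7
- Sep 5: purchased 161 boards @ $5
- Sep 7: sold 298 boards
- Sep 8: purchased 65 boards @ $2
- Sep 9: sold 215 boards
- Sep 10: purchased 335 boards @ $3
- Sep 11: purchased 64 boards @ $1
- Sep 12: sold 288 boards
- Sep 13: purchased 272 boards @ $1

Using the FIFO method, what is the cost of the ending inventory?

Ending inventory = $675

Sep 7, 298 sold [FIFO — oldest first]: 105 @ $8 + 193 @ $7 = $2,191
Sep 9, 215 sold [FIFO — oldest first]: 55 @ $7 + 160 @ $5 = $1,185
Sep 12, 288 sold [FIFO — oldest first]: 1 @ $5 + 65 @ $2 + 222 @ $3 = $801
Total COGS = $2,191 + $1,185 + $801 = $4,177
Ending inventory: 113 @ $3 + 64 @ $1 + 272 @ $1 = $675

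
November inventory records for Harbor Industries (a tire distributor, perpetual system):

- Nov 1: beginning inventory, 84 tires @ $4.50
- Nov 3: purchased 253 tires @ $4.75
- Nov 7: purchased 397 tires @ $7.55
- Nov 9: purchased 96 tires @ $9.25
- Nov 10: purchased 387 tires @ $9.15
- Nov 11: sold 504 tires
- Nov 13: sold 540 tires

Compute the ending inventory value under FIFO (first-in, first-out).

Nov 11, 504 sold [FIFO — oldest first]: 84 @ $4.50 + 253 @ $4.75 + 167 @ $7.55 = $2,840.60
Nov 13, 540 sold [FIFO — oldest first]: 230 @ $7.55 + 96 @ $9.25 + 214 @ $9.15 = $4,582.60
Total COGS = $2,840.60 + $4,582.60 = $7,423.20
Ending inventory: 173 @ $9.15 = $1,582.95

Ending inventory = $1,582.95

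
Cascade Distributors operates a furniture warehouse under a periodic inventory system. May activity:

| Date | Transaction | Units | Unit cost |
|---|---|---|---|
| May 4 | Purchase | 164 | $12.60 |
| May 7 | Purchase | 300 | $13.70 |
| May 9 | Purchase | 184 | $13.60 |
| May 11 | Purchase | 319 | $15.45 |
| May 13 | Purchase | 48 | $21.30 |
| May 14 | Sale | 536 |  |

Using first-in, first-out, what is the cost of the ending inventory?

May 14, 536 sold [FIFO — oldest first]: 164 @ $12.60 + 300 @ $13.70 + 72 @ $13.60 = $7,155.60
Ending inventory: 112 @ $13.60 + 319 @ $15.45 + 48 @ $21.30 = $7,474.15

Ending inventory = $7,474.15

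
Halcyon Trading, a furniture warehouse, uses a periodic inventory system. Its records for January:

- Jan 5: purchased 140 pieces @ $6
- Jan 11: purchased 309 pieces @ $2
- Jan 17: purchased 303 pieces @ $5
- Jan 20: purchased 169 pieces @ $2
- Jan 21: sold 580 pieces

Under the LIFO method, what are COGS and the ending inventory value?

Jan 21, 580 sold [LIFO — newest first]: 169 @ $2 + 303 @ $5 + 108 @ $2 = $2,069
Ending inventory: 140 @ $6 + 201 @ $2 = $1,242

COGS = $2,069; ending inventory = $1,242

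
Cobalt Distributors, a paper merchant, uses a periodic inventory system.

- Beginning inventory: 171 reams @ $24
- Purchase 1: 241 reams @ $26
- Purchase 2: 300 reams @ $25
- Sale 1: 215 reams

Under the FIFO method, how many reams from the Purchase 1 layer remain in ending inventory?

Sale 1 (215) [FIFO — oldest first]: 171 @ $24 + 44 @ $26 = $5,248
Ending inventory: 197 @ $26 + 300 @ $25 = $12,622

197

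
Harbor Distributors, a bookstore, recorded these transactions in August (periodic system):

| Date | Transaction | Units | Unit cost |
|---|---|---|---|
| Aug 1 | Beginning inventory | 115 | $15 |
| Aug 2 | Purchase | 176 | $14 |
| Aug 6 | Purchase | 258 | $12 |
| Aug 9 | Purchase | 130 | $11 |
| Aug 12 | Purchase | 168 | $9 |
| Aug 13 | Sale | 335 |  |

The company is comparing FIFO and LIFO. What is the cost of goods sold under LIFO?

FIFO COGS: 115 @ $15 + 176 @ $14 + 44 @ $12 = $4,717
LIFO COGS: 168 @ $9 + 130 @ $11 + 37 @ $12 = $3,386

COGS = $3,386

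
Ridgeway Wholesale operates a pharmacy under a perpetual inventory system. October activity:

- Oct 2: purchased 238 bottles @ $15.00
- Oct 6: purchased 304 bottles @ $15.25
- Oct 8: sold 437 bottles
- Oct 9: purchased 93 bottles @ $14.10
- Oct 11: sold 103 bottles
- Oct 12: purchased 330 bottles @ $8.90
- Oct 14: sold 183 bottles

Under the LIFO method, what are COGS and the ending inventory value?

Oct 8, 437 sold [LIFO — newest first]: 304 @ $15.25 + 133 @ $15.00 = $6,631.00
Oct 11, 103 sold [LIFO — newest first]: 93 @ $14.10 + 10 @ $15.00 = $1,461.30
Oct 14, 183 sold [LIFO — newest first]: 183 @ $8.90 = $1,628.70
Total COGS = $6,631.00 + $1,461.30 + $1,628.70 = $9,721.00
Ending inventory: 95 @ $15.00 + 147 @ $8.90 = $2,733.30

COGS = $9,721.00; ending inventory = $2,733.30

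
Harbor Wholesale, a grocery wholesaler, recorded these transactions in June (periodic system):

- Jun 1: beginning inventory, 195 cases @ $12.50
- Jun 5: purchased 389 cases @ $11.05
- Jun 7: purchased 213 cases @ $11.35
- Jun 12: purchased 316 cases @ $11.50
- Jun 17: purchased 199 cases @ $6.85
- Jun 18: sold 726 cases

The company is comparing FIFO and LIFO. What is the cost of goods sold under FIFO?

COGS = $8,347.65

FIFO COGS: 195 @ $12.50 + 389 @ $11.05 + 142 @ $11.35 = $8,347.65
LIFO COGS: 199 @ $6.85 + 316 @ $11.50 + 211 @ $11.35 = $7,392.00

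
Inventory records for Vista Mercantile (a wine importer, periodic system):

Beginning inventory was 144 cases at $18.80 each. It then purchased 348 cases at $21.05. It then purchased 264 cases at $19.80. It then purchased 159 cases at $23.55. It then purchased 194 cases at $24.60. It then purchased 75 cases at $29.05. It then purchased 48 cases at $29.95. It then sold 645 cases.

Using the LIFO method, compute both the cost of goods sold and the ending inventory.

Sale 1 (645) [LIFO — newest first]: 48 @ $29.95 + 75 @ $29.05 + 194 @ $24.60 + 159 @ $23.55 + 169 @ $19.80 = $15,479.40
Ending inventory: 144 @ $18.80 + 348 @ $21.05 + 95 @ $19.80 = $11,913.60

COGS = $15,479.40; ending inventory = $11,913.60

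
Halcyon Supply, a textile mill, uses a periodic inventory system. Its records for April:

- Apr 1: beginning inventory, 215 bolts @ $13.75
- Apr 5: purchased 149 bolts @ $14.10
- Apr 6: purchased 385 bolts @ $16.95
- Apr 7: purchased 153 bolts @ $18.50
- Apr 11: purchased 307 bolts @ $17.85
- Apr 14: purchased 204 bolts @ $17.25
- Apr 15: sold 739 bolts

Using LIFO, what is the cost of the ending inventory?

Apr 15, 739 sold [LIFO — newest first]: 204 @ $17.25 + 307 @ $17.85 + 153 @ $18.50 + 75 @ $16.95 = $13,100.70
Ending inventory: 215 @ $13.75 + 149 @ $14.10 + 310 @ $16.95 = $10,311.65
Check: goods available $23,412.35 = COGS $13,100.70 + ending $10,311.65

Ending inventory = $10,311.65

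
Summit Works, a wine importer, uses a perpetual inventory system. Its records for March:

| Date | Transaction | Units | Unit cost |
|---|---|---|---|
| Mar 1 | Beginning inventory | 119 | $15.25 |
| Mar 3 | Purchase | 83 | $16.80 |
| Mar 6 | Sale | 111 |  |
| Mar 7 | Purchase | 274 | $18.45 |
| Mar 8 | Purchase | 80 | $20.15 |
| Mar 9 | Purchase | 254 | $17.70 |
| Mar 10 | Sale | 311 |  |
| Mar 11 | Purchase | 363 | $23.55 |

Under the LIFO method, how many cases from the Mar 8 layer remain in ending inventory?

23

Mar 6, 111 sold [LIFO — newest first]: 83 @ $16.80 + 28 @ $15.25 = $1,821.40
Mar 10, 311 sold [LIFO — newest first]: 254 @ $17.70 + 57 @ $20.15 = $5,644.35
Total COGS = $1,821.40 + $5,644.35 = $7,465.75
Ending inventory: 91 @ $15.25 + 274 @ $18.45 + 23 @ $20.15 + 363 @ $23.55 = $15,455.15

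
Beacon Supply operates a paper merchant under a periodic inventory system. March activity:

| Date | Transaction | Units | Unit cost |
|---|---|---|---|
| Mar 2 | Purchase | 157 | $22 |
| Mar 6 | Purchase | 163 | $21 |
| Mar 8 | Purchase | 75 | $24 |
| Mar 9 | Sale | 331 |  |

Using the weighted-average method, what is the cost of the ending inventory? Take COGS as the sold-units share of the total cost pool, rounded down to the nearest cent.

Ending inventory = $1,405.90

Mar 9, sell 331: 331/395 × $8,677.00 → $7,271.10
Ending inventory (cost pool remaining) = $1,405.90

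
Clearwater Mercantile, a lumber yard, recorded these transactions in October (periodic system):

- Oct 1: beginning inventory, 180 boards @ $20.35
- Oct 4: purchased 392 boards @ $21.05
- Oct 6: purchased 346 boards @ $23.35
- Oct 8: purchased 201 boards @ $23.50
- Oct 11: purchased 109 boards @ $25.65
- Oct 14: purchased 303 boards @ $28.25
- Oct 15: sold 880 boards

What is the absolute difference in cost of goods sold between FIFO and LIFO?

FIFO COGS: 180 @ $20.35 + 392 @ $21.05 + 308 @ $23.35 = $19,106.40
LIFO COGS: 303 @ $28.25 + 109 @ $25.65 + 201 @ $23.50 + 267 @ $23.35 = $22,313.55
Difference = |$19,106.40 − $22,313.55| = $3,207.15

$3,207.15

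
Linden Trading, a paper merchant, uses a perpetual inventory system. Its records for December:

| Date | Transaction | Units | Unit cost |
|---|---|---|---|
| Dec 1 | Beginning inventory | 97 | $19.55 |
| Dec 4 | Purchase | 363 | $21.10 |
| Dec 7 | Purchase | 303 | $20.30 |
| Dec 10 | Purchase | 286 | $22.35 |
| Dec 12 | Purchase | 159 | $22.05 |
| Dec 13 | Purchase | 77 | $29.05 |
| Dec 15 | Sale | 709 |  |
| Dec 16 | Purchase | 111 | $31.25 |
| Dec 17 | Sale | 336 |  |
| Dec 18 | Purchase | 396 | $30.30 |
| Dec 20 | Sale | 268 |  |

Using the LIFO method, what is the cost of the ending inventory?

Ending inventory = $11,134.15

Dec 15, 709 sold [LIFO — newest first]: 77 @ $29.05 + 159 @ $22.05 + 286 @ $22.35 + 187 @ $20.30 = $15,931.00
Dec 17, 336 sold [LIFO — newest first]: 111 @ $31.25 + 116 @ $20.30 + 109 @ $21.10 = $8,123.45
Dec 20, 268 sold [LIFO — newest first]: 268 @ $30.30 = $8,120.40
Total COGS = $15,931.00 + $8,123.45 + $8,120.40 = $32,174.85
Ending inventory: 97 @ $19.55 + 254 @ $21.10 + 128 @ $30.30 = $11,134.15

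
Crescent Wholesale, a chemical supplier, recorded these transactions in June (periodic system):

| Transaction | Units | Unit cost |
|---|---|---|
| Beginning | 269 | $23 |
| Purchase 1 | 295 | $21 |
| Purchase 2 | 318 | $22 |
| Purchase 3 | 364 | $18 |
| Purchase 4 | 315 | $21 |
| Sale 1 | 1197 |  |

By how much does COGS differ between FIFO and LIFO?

$685

FIFO COGS: 269 @ $23 + 295 @ $21 + 318 @ $22 + 315 @ $18 = $25,048
LIFO COGS: 315 @ $21 + 364 @ $18 + 318 @ $22 + 200 @ $21 = $24,363
Difference = |$25,048 − $24,363| = $685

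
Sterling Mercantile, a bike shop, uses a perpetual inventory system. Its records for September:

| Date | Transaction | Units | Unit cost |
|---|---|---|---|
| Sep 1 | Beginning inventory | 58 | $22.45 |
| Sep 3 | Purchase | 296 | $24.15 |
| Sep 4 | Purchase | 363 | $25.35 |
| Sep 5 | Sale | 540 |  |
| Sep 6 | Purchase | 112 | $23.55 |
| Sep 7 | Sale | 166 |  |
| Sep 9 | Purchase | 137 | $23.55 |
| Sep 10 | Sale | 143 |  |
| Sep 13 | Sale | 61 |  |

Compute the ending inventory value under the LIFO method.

Ending inventory = $1,257.20

Sep 5, 540 sold [LIFO — newest first]: 363 @ $25.35 + 177 @ $24.15 = $13,476.60
Sep 7, 166 sold [LIFO — newest first]: 112 @ $23.55 + 54 @ $24.15 = $3,941.70
Sep 10, 143 sold [LIFO — newest first]: 137 @ $23.55 + 6 @ $24.15 = $3,371.25
Sep 13, 61 sold [LIFO — newest first]: 59 @ $24.15 + 2 @ $22.45 = $1,469.75
Total COGS = $13,476.60 + $3,941.70 + $3,371.25 + $1,469.75 = $22,259.30
Ending inventory: 56 @ $22.45 = $1,257.20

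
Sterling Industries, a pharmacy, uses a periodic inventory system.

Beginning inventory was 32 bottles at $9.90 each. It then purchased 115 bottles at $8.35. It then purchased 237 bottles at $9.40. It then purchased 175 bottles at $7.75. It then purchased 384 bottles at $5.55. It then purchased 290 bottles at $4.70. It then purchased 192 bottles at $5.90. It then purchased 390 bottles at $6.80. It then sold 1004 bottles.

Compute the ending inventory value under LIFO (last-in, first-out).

Ending inventory = $6,259.70

Sale 1 (1004) [LIFO — newest first]: 390 @ $6.80 + 192 @ $5.90 + 290 @ $4.70 + 132 @ $5.55 = $5,880.40
Ending inventory: 32 @ $9.90 + 115 @ $8.35 + 237 @ $9.40 + 175 @ $7.75 + 252 @ $5.55 = $6,259.70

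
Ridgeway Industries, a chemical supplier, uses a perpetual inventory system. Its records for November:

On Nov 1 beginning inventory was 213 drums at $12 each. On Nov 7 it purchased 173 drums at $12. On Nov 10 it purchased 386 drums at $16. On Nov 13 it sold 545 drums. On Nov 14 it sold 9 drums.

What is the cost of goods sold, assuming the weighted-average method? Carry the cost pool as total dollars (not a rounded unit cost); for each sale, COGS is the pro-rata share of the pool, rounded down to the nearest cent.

After Nov 1: 213 on hand, pool $2,556.00 (≈ $12.0000 each)
After Nov 7: 386 on hand, pool $4,632.00 (≈ $12.0000 each)
After Nov 10: 772 on hand, pool $10,808.00 (≈ $14.0000 each)
Nov 13, sell 545: 545/772 × $10,808.00 → $7,630.00
Nov 14, sell 9: 9/227 × $3,178.00 → $126.00
Total COGS = $7,630.00 + $126.00 = $7,756.00
Ending inventory (cost pool remaining) = $3,052.00

COGS = $7,756.00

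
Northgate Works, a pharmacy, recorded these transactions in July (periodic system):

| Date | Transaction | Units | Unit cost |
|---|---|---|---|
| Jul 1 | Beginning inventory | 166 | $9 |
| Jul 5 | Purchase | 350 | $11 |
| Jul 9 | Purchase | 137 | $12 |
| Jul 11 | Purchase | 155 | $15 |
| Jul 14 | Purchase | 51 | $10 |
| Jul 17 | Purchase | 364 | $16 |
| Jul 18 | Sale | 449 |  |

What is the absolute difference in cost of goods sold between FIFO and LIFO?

$2,237

FIFO COGS: 166 @ $9 + 283 @ $11 = $4,607
LIFO COGS: 364 @ $16 + 51 @ $10 + 34 @ $15 = $6,844
Difference = |$4,607 − $6,844| = $2,237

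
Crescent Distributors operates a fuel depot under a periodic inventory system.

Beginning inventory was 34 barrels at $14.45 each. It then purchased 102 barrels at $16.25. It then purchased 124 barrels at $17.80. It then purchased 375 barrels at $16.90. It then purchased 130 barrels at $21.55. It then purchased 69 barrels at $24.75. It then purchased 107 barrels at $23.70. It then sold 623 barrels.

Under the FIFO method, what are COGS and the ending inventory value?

Sale 1 (623) [FIFO — oldest first]: 34 @ $14.45 + 102 @ $16.25 + 124 @ $17.80 + 363 @ $16.90 = $10,490.70
Ending inventory: 12 @ $16.90 + 130 @ $21.55 + 69 @ $24.75 + 107 @ $23.70 = $7,247.95
Check: goods available $17,738.65 = COGS $10,490.70 + ending $7,247.95

COGS = $10,490.70; ending inventory = $7,247.95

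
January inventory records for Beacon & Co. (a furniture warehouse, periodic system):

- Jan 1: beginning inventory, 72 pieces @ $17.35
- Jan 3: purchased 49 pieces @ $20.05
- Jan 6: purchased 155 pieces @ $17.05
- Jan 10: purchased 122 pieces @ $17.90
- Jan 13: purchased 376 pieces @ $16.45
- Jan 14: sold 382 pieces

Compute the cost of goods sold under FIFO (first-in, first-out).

COGS = $6,771.80

Jan 14, 382 sold [FIFO — oldest first]: 72 @ $17.35 + 49 @ $20.05 + 155 @ $17.05 + 106 @ $17.90 = $6,771.80
Ending inventory: 16 @ $17.90 + 376 @ $16.45 = $6,471.60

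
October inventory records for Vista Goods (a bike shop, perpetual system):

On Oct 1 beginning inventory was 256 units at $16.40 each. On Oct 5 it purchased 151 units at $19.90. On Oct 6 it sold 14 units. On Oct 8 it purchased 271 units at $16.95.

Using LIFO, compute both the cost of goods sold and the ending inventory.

Oct 6, 14 sold [LIFO — newest first]: 14 @ $19.90 = $278.60
Ending inventory: 256 @ $16.40 + 137 @ $19.90 + 271 @ $16.95 = $11,518.15

COGS = $278.60; ending inventory = $11,518.15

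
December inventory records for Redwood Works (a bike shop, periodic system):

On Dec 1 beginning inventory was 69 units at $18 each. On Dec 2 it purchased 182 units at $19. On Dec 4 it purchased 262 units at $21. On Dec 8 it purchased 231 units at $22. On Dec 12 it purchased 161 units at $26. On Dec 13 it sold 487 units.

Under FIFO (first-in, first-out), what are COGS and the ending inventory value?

Dec 13, 487 sold [FIFO — oldest first]: 69 @ $18 + 182 @ $19 + 236 @ $21 = $9,656
Ending inventory: 26 @ $21 + 231 @ $22 + 161 @ $26 = $9,814

COGS = $9,656; ending inventory = $9,814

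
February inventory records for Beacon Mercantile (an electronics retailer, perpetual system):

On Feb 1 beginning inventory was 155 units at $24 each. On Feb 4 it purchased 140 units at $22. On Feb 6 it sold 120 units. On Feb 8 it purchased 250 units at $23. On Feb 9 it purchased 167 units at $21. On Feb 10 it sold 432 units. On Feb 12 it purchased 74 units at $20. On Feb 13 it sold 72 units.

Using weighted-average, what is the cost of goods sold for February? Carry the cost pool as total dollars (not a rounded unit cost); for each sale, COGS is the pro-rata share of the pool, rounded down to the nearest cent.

After Feb 1: 155 on hand, pool $3,720.00 (≈ $24.0000 each)
After Feb 4: 295 on hand, pool $6,800.00 (≈ $23.0508 each)
Feb 6, sell 120: 120/295 × $6,800.00 → $2,766.10
After Feb 8: 425 on hand, pool $9,783.90 (≈ $23.0209 each)
After Feb 9: 592 on hand, pool $13,290.90 (≈ $22.4508 each)
Feb 10, sell 432: 432/592 × $13,290.90 → $9,698.76
After Feb 12: 234 on hand, pool $5,072.14 (≈ $21.6758 each)
Feb 13, sell 72: 72/234 × $5,072.14 → $1,560.65
Total COGS = $2,766.10 + $9,698.76 + $1,560.65 = $14,025.51
Ending inventory (cost pool remaining) = $3,511.49

COGS = $14,025.51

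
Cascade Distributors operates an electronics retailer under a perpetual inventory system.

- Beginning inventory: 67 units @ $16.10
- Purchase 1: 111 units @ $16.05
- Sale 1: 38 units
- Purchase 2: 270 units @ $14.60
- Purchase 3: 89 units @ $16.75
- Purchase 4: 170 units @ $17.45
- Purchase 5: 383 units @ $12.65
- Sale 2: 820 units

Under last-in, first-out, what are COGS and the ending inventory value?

Sale 1 (38) [LIFO — newest first]: 38 @ $16.05 = $609.90
Sale 2 (820) [LIFO — newest first]: 383 @ $12.65 + 170 @ $17.45 + 89 @ $16.75 + 178 @ $14.60 = $11,901.00
Total COGS = $609.90 + $11,901.00 = $12,510.90
Ending inventory: 67 @ $16.10 + 73 @ $16.05 + 92 @ $14.60 = $3,593.55

COGS = $12,510.90; ending inventory = $3,593.55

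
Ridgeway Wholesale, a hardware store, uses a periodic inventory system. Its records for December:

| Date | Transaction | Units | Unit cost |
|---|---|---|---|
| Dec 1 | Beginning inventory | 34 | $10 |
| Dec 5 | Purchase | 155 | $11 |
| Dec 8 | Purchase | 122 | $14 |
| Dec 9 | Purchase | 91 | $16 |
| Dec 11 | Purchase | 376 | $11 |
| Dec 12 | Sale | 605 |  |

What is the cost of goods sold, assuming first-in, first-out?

COGS = $7,442

Dec 12, 605 sold [FIFO — oldest first]: 34 @ $10 + 155 @ $11 + 122 @ $14 + 91 @ $16 + 203 @ $11 = $7,442
Ending inventory: 173 @ $11 = $1,903
Check: goods available $9,345 = COGS $7,442 + ending $1,903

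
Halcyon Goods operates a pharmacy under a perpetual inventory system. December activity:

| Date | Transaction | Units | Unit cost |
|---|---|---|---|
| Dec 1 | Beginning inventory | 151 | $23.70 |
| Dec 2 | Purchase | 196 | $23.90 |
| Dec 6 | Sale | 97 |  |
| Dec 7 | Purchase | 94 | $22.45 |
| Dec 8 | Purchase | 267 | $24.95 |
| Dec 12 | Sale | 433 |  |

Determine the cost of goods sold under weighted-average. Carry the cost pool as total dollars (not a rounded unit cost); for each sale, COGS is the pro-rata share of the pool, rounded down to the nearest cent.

COGS = $12,745.22

After Dec 1: 151 on hand, pool $3,578.70 (≈ $23.7000 each)
After Dec 2: 347 on hand, pool $8,263.10 (≈ $23.8130 each)
Dec 6, sell 97: 97/347 × $8,263.10 → $2,309.85
After Dec 7: 344 on hand, pool $8,063.55 (≈ $23.4406 each)
After Dec 8: 611 on hand, pool $14,725.20 (≈ $24.1002 each)
Dec 12, sell 433: 433/611 × $14,725.20 → $10,435.37
Total COGS = $2,309.85 + $10,435.37 = $12,745.22
Ending inventory (cost pool remaining) = $4,289.83
Check: goods available $17,035.05 = COGS $12,745.22 + ending $4,289.83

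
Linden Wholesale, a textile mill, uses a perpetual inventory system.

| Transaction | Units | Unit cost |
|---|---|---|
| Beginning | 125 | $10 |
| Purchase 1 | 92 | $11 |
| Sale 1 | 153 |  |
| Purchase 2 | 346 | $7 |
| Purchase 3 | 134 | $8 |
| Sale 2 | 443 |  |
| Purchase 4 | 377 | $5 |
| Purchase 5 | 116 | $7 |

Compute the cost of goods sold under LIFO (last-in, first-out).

COGS = $4,857

Sale 1 (153) [LIFO — newest first]: 92 @ $11 + 61 @ $10 = $1,622
Sale 2 (443) [LIFO — newest first]: 134 @ $8 + 309 @ $7 = $3,235
Total COGS = $1,622 + $3,235 = $4,857
Ending inventory: 64 @ $10 + 37 @ $7 + 377 @ $5 + 116 @ $7 = $3,596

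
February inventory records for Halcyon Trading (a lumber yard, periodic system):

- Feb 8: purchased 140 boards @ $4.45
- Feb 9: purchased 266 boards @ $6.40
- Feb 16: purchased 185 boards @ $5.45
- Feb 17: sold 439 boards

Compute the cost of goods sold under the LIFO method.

COGS = $2,633.85

Feb 17, 439 sold [LIFO — newest first]: 185 @ $5.45 + 254 @ $6.40 = $2,633.85
Ending inventory: 140 @ $4.45 + 12 @ $6.40 = $699.80
Check: goods available $3,333.65 = COGS $2,633.85 + ending $699.80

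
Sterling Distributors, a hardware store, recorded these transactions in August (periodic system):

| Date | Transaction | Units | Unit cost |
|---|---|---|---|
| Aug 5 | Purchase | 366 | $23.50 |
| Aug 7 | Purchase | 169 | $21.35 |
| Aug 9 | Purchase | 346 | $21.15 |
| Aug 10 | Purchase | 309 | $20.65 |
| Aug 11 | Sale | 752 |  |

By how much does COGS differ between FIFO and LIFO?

FIFO COGS: 366 @ $23.50 + 169 @ $21.35 + 217 @ $21.15 = $16,798.70
LIFO COGS: 309 @ $20.65 + 346 @ $21.15 + 97 @ $21.35 = $15,769.70
Difference = |$16,798.70 − $15,769.70| = $1,029.00

$1,029.00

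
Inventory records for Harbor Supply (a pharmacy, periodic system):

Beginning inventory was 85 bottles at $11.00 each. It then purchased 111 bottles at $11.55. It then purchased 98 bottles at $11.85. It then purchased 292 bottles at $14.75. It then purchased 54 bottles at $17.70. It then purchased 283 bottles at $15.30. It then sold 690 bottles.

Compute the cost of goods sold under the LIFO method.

Sale 1 (690) [LIFO — newest first]: 283 @ $15.30 + 54 @ $17.70 + 292 @ $14.75 + 61 @ $11.85 = $10,315.55
Ending inventory: 85 @ $11.00 + 111 @ $11.55 + 37 @ $11.85 = $2,655.50

COGS = $10,315.55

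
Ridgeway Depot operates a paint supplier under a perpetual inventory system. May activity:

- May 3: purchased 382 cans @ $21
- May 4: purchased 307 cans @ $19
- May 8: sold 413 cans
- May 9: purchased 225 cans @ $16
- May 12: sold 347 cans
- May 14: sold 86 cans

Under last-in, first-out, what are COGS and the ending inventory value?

May 8, 413 sold [LIFO — newest first]: 307 @ $19 + 106 @ $21 = $8,059
May 12, 347 sold [LIFO — newest first]: 225 @ $16 + 122 @ $21 = $6,162
May 14, 86 sold [LIFO — newest first]: 86 @ $21 = $1,806
Total COGS = $8,059 + $6,162 + $1,806 = $16,027
Ending inventory: 68 @ $21 = $1,428
Check: goods available $17,455 = COGS $16,027 + ending $1,428

COGS = $16,027; ending inventory = $1,428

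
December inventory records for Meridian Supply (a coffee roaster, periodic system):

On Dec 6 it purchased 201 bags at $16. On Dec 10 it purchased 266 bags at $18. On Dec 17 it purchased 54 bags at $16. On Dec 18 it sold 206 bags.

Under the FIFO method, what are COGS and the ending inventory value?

Dec 18, 206 sold [FIFO — oldest first]: 201 @ $16 + 5 @ $18 = $3,306
Ending inventory: 261 @ $18 + 54 @ $16 = $5,562
Check: goods available $8,868 = COGS $3,306 + ending $5,562

COGS = $3,306; ending inventory = $5,562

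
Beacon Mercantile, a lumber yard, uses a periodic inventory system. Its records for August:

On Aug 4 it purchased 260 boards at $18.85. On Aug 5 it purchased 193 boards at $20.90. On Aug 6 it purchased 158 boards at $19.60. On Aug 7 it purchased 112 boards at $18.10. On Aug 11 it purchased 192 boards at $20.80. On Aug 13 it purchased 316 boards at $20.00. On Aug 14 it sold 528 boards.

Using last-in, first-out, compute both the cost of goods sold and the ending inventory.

Aug 14, 528 sold [LIFO — newest first]: 316 @ $20.00 + 192 @ $20.80 + 20 @ $18.10 = $10,675.60
Ending inventory: 260 @ $18.85 + 193 @ $20.90 + 158 @ $19.60 + 92 @ $18.10 = $13,696.70

COGS = $10,675.60; ending inventory = $13,696.70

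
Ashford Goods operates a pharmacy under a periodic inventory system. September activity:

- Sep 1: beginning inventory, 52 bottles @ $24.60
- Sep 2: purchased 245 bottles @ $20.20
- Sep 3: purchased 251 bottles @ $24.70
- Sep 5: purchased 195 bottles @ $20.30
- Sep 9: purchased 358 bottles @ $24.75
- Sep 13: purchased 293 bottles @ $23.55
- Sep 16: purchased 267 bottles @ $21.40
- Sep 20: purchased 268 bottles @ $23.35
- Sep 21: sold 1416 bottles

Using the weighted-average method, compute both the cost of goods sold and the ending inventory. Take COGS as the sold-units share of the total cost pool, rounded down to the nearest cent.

COGS = $32,385.69; ending inventory = $11,732.96

Sep 21, sell 1416: 1416/1929 × $44,118.65 → $32,385.69
Ending inventory (cost pool remaining) = $11,732.96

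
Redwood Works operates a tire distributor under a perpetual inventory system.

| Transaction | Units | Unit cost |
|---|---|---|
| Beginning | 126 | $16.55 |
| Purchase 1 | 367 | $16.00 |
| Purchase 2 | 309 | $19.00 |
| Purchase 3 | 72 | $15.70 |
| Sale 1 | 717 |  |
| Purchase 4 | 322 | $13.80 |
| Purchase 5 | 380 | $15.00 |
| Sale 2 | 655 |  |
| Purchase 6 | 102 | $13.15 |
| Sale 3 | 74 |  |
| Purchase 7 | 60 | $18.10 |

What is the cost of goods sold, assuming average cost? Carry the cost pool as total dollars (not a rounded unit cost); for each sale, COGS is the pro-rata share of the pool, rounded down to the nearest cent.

After Beginning: 126 on hand, pool $2,085.30 (≈ $16.5500 each)
After Purchase 1: 493 on hand, pool $7,957.30 (≈ $16.1406 each)
After Purchase 2: 802 on hand, pool $13,828.30 (≈ $17.2423 each)
After Purchase 3: 874 on hand, pool $14,958.70 (≈ $17.1152 each)
Sale 1, sell 717: 717/874 × $14,958.70 → $12,271.61
After Purchase 4: 479 on hand, pool $7,130.69 (≈ $14.8866 each)
After Purchase 5: 859 on hand, pool $12,830.69 (≈ $14.9368 each)
Sale 2, sell 655: 655/859 × $12,830.69 → $9,783.58
After Purchase 6: 306 on hand, pool $4,388.41 (≈ $14.3412 each)
Sale 3, sell 74: 74/306 × $4,388.41 → $1,061.24
After Purchase 7: 292 on hand, pool $4,413.17 (≈ $15.1136 each)
Total COGS = $12,271.61 + $9,783.58 + $1,061.24 = $23,116.43
Ending inventory (cost pool remaining) = $4,413.17

COGS = $23,116.43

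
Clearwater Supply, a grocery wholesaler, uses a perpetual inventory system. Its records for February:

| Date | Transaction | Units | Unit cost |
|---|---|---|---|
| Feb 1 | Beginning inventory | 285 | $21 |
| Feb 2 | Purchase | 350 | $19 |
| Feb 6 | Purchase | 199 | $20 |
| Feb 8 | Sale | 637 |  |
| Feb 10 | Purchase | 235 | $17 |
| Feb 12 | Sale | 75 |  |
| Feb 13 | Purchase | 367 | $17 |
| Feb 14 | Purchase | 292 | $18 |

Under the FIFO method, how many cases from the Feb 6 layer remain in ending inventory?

Feb 8, 637 sold [FIFO — oldest first]: 285 @ $21 + 350 @ $19 + 2 @ $20 = $12,675
Feb 12, 75 sold [FIFO — oldest first]: 75 @ $20 = $1,500
Total COGS = $12,675 + $1,500 = $14,175
Ending inventory: 122 @ $20 + 235 @ $17 + 367 @ $17 + 292 @ $18 = $17,930

122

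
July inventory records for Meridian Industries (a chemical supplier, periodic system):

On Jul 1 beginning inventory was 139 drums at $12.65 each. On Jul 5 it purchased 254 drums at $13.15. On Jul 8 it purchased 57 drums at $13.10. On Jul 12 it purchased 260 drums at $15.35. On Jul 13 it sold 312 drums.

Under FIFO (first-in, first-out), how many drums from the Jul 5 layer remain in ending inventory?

Jul 13, 312 sold [FIFO — oldest first]: 139 @ $12.65 + 173 @ $13.15 = $4,033.30
Ending inventory: 81 @ $13.15 + 57 @ $13.10 + 260 @ $15.35 = $5,802.85

81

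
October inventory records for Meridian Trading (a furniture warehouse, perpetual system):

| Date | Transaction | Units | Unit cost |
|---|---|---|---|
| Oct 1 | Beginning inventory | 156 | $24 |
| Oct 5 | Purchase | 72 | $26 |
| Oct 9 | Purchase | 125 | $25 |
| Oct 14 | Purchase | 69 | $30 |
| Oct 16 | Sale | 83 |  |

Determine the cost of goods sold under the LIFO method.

COGS = $2,420

Oct 16, 83 sold [LIFO — newest first]: 69 @ $30 + 14 @ $25 = $2,420
Ending inventory: 156 @ $24 + 72 @ $26 + 111 @ $25 = $8,391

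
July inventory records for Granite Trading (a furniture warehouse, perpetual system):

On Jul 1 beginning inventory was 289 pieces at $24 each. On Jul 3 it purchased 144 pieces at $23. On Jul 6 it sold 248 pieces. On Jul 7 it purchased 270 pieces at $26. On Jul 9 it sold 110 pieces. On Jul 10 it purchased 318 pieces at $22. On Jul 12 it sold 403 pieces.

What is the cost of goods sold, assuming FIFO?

COGS = $18,544

Jul 6, 248 sold [FIFO — oldest first]: 248 @ $24 = $5,952
Jul 9, 110 sold [FIFO — oldest first]: 41 @ $24 + 69 @ $23 = $2,571
Jul 12, 403 sold [FIFO — oldest first]: 75 @ $23 + 270 @ $26 + 58 @ $22 = $10,021
Total COGS = $5,952 + $2,571 + $10,021 = $18,544
Ending inventory: 260 @ $22 = $5,720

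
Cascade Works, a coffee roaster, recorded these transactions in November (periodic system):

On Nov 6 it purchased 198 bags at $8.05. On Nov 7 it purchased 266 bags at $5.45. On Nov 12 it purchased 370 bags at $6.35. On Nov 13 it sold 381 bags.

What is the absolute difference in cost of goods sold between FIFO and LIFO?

$181.80

FIFO COGS: 198 @ $8.05 + 183 @ $5.45 = $2,591.25
LIFO COGS: 370 @ $6.35 + 11 @ $5.45 = $2,409.45
Difference = |$2,591.25 − $2,409.45| = $181.80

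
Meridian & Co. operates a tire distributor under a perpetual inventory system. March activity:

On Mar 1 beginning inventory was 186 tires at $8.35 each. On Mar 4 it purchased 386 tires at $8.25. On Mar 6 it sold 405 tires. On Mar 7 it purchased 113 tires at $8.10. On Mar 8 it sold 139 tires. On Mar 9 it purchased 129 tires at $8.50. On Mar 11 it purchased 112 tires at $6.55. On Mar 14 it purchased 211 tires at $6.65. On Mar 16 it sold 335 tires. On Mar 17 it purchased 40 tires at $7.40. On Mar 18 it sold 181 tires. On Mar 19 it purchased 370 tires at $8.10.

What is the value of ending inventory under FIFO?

Ending inventory = $3,805.05

Mar 6, 405 sold [FIFO — oldest first]: 186 @ $8.35 + 219 @ $8.25 = $3,359.85
Mar 8, 139 sold [FIFO — oldest first]: 139 @ $8.25 = $1,146.75
Mar 16, 335 sold [FIFO — oldest first]: 28 @ $8.25 + 113 @ $8.10 + 129 @ $8.50 + 65 @ $6.55 = $2,668.55
Mar 18, 181 sold [FIFO — oldest first]: 47 @ $6.55 + 134 @ $6.65 = $1,198.95
Total COGS = $3,359.85 + $1,146.75 + $2,668.55 + $1,198.95 = $8,374.10
Ending inventory: 77 @ $6.65 + 40 @ $7.40 + 370 @ $8.10 = $3,805.05
Check: goods available $12,179.15 = COGS $8,374.10 + ending $3,805.05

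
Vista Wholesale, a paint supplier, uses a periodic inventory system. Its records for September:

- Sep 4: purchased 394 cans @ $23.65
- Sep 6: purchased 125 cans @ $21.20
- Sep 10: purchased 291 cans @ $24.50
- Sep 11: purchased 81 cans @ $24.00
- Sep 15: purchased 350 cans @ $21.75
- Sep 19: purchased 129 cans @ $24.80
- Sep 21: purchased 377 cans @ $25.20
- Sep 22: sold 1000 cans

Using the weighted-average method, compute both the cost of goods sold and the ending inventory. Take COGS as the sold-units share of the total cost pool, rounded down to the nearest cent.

Sep 22, sell 1000: 1000/1747 × $41,353.70 → $23,671.26
Ending inventory (cost pool remaining) = $17,682.44

COGS = $23,671.26; ending inventory = $17,682.44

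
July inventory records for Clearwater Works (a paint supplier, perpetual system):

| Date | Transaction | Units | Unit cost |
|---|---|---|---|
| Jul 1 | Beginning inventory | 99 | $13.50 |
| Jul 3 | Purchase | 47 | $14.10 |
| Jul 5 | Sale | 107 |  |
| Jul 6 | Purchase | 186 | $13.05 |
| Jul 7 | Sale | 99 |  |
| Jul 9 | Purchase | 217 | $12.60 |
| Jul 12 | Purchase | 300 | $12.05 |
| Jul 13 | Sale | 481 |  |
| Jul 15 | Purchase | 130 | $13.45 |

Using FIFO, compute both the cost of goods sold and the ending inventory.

COGS = $8,823.60; ending inventory = $3,700.60

Jul 5, 107 sold [FIFO — oldest first]: 99 @ $13.50 + 8 @ $14.10 = $1,449.30
Jul 7, 99 sold [FIFO — oldest first]: 39 @ $14.10 + 60 @ $13.05 = $1,332.90
Jul 13, 481 sold [FIFO — oldest first]: 126 @ $13.05 + 217 @ $12.60 + 138 @ $12.05 = $6,041.40
Total COGS = $1,449.30 + $1,332.90 + $6,041.40 = $8,823.60
Ending inventory: 162 @ $12.05 + 130 @ $13.45 = $3,700.60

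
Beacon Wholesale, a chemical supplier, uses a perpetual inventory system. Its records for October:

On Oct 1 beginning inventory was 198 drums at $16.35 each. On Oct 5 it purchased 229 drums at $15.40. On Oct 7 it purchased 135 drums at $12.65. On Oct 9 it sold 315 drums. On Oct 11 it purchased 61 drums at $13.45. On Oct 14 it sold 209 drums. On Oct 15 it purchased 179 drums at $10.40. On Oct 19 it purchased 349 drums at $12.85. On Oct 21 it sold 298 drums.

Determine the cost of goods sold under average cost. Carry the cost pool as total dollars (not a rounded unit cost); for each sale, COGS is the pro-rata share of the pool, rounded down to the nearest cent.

After Oct 1: 198 on hand, pool $3,237.30 (≈ $16.3500 each)
After Oct 5: 427 on hand, pool $6,763.90 (≈ $15.8405 each)
After Oct 7: 562 on hand, pool $8,471.65 (≈ $15.0741 each)
Oct 9, sell 315: 315/562 × $8,471.65 → $4,748.34
After Oct 11: 308 on hand, pool $4,543.76 (≈ $14.7525 each)
Oct 14, sell 209: 209/308 × $4,543.76 → $3,083.26
After Oct 15: 278 on hand, pool $3,322.10 (≈ $11.9500 each)
After Oct 19: 627 on hand, pool $7,806.75 (≈ $12.4510 each)
Oct 21, sell 298: 298/627 × $7,806.75 → $3,710.38
Total COGS = $4,748.34 + $3,083.26 + $3,710.38 = $11,541.98
Ending inventory (cost pool remaining) = $4,096.37

COGS = $11,541.98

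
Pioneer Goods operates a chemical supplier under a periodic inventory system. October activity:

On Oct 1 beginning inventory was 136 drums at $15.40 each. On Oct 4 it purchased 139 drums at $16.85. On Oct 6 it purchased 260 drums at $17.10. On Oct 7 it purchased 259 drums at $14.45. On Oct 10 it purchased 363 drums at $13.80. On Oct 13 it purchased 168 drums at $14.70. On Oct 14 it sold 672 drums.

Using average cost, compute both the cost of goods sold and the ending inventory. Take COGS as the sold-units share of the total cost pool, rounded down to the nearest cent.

COGS = $10,196.19; ending inventory = $9,907.91

Oct 14, sell 672: 672/1325 × $20,104.10 → $10,196.19
Ending inventory (cost pool remaining) = $9,907.91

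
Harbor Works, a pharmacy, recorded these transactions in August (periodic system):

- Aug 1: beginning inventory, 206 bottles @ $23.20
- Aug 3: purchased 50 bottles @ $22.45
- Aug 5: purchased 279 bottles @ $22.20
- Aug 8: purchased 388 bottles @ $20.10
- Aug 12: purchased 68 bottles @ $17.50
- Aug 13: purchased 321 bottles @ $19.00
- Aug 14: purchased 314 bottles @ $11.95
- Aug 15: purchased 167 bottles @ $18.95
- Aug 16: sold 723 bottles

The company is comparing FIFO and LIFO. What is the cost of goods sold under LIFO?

COGS = $11,514.95

FIFO COGS: 206 @ $23.20 + 50 @ $22.45 + 279 @ $22.20 + 188 @ $20.10 = $15,874.30
LIFO COGS: 167 @ $18.95 + 314 @ $11.95 + 242 @ $19.00 = $11,514.95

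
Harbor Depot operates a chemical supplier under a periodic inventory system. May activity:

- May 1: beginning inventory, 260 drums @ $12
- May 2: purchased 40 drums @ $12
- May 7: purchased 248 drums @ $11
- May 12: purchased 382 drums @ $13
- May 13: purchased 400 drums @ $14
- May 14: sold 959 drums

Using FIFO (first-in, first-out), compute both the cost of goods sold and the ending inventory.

COGS = $11,700; ending inventory = $5,194

May 14, 959 sold [FIFO — oldest first]: 260 @ $12 + 40 @ $12 + 248 @ $11 + 382 @ $13 + 29 @ $14 = $11,700
Ending inventory: 371 @ $14 = $5,194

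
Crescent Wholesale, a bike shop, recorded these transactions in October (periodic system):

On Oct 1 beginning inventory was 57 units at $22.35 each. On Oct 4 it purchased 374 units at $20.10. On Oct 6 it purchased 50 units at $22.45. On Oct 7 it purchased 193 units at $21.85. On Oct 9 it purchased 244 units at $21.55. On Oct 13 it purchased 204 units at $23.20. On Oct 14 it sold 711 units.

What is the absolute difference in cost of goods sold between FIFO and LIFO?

FIFO COGS: 57 @ $22.35 + 374 @ $20.10 + 50 @ $22.45 + 193 @ $21.85 + 37 @ $21.55 = $14,928.25
LIFO COGS: 204 @ $23.20 + 244 @ $21.55 + 193 @ $21.85 + 50 @ $22.45 + 20 @ $20.10 = $15,732.55
Difference = |$14,928.25 − $15,732.55| = $804.30

$804.30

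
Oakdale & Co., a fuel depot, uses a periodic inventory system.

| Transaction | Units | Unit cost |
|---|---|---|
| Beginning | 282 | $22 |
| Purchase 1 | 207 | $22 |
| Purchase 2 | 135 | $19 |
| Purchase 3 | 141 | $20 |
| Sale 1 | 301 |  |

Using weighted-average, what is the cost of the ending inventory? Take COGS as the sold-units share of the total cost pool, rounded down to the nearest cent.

Ending inventory = $9,791.31

Sale 1, sell 301: 301/765 × $16,143.00 → $6,351.69
Ending inventory (cost pool remaining) = $9,791.31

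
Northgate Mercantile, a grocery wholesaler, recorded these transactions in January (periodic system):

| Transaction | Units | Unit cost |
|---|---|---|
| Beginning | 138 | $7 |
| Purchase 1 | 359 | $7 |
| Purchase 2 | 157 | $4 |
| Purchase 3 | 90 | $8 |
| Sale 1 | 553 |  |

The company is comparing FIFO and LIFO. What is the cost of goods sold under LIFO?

FIFO COGS: 138 @ $7 + 359 @ $7 + 56 @ $4 = $3,703
LIFO COGS: 90 @ $8 + 157 @ $4 + 306 @ $7 = $3,490

COGS = $3,490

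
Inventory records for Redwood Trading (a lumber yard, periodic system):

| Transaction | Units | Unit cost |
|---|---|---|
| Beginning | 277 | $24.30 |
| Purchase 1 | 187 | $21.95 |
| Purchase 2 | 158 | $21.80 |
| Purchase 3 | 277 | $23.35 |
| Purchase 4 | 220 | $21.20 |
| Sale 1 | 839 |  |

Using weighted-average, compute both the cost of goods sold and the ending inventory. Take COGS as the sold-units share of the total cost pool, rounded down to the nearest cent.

Sale 1, sell 839: 839/1119 × $25,412.10 → $19,053.39
Ending inventory (cost pool remaining) = $6,358.71

COGS = $19,053.39; ending inventory = $6,358.71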